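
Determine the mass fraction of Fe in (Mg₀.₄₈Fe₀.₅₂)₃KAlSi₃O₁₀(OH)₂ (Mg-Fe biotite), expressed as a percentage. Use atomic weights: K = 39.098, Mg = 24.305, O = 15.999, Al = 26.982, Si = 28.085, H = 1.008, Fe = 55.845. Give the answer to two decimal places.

18.68 wt%

M((Mg₀.₄₈Fe₀.₅₂)₃KAlSi₃O₁₀(OH)₂) = 466.456 g/mol.
Fe contributes 1.56 × 55.845 = 87.118 g per mole.
87.118/466.456 = 0.1868 → 18.68%.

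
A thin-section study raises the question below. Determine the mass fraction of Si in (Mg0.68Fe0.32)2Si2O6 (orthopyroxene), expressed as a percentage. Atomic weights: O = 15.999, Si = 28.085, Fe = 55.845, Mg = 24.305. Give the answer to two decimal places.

25.42 mass %

Formula mass = 1.36×24.305 + 0.64×55.845 + 2×28.085 + 6×15.999 = 220.960 g/mol, of which 56.170 g is Si.
So Si makes up 56.170/220.960 = 0.2542 of the mass, i.e. 25.42%.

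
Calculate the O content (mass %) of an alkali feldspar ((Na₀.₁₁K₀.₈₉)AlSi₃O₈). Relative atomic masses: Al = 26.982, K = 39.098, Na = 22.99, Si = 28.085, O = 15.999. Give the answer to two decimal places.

46.28 mass %

M((Na₀.₁₁K₀.₈₉)AlSi₃O₈) = 276.555 g/mol.
O contributes 8 × 15.999 = 127.992 g per mole.
127.992/276.555 = 0.4628 → 46.28%.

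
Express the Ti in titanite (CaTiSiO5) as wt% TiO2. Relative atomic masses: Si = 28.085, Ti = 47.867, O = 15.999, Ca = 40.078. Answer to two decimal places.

40.74 wt%

Formula mass = 196.025 g/mol.
1 Ti → 1.0000 mol TiO2 per formula unit; M(TiO2) = 79.865, so TiO2 mass = 79.865 g.
79.865/196.025 × 100 = 40.74 wt%.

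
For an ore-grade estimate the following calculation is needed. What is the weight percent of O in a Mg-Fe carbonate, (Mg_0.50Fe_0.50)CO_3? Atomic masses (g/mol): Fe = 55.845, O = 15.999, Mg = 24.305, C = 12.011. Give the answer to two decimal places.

47.96 mass %

M((Mg_0.50Fe_0.50)CO_3) = 100.083 g/mol.
O contributes 3 × 15.999 = 47.997 g per mole.
47.997/100.083 = 0.4796 → 47.96%.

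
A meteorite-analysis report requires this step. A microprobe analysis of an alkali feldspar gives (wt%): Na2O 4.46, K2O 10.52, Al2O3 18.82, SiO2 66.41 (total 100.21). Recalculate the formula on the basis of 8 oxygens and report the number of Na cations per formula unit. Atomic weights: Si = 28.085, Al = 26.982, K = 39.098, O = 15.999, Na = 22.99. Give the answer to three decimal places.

0.391 Na apfu

Na2O: 4.46/61.979 = 0.07196 mol → 0.14392 mol Na, 0.07196 mol O.
K2O: 10.52/94.195 = 0.11168 mol → 0.22336 mol K, 0.11168 mol O.
Al2O3: 18.82/101.961 = 0.18458 mol → 0.36916 mol Al, 0.55374 mol O.
SiO2: 66.41/60.083 = 1.10530 mol → 1.10530 mol Si, 2.21060 mol O.
Total oxygen = 2.94798 mol. Normalization factor = 8/2.94798 = 2.71372.
Na per 8 O = 0.14392 × 2.71372 = 0.391.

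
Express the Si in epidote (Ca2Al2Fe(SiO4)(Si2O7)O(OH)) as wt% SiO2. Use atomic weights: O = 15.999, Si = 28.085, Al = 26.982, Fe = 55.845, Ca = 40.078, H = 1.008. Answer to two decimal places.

Molar mass of Ca2Al2Fe(SiO4)(Si2O7)O(OH) = 2×40.078 + 2×26.982 + 1×55.845 + 3×28.085 + 13×15.999 + 1×1.008 = 483.215 g/mol.
Each formula unit contains 3 Si, equivalent to 3/1 = 3.0000 mol SiO2.
M(SiO2) = 1×28.085 + 2×15.999 = 60.083 g/mol.
Mass of SiO2 per formula unit = 3.0000 × 60.083 = 180.249 g.
SiO2 wt% = 180.249 / 483.215 × 100 = 37.30%.

37.30 wt%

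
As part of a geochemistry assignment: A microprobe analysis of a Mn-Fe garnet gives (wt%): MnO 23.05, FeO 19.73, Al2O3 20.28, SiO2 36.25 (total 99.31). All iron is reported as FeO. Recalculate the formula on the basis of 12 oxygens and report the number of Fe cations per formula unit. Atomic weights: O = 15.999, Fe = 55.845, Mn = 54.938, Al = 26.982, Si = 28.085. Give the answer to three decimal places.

1.371 Fe apfu

MnO: 23.05/70.937 = 0.32494 mol → 0.32494 mol Mn, 0.32494 mol O.
FeO: 19.73/71.844 = 0.27462 mol → 0.27462 mol Fe, 0.27462 mol O.
Al2O3: 20.28/101.961 = 0.19890 mol → 0.39780 mol Al, 0.59670 mol O.
SiO2: 36.25/60.083 = 0.60333 mol → 0.60333 mol Si, 1.20666 mol O.
Total oxygen = 2.40292 mol. Normalization factor = 12/2.40292 = 4.99392.
Fe per 12 O = 0.27462 × 4.99392 = 1.371.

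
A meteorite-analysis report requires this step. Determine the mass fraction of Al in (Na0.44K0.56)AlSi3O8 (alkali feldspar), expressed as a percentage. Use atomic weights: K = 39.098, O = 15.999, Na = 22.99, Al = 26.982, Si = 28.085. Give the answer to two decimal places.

9.95 mass %

Molar mass of (Na0.44K0.56)AlSi3O8: 0.44*22.99 + 0.56*39.098 + 1*26.982 + 3*28.085 + 8*15.999 = 271.239 g/mol.
Mass of Al per formula unit: 1 × 26.982 = 26.982 g.
Weight fraction Al = 26.982 / 271.239 = 0.0995.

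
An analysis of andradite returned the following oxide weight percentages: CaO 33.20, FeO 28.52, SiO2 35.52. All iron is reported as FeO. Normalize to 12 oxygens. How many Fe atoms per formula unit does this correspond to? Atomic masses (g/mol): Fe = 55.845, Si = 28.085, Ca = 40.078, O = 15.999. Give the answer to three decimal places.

CaO: 33.20/56.077 = 0.59204 mol → 0.59204 mol Ca, 0.59204 mol O.
FeO: 28.52/71.844 = 0.39697 mol → 0.39697 mol Fe, 0.39697 mol O.
SiO2: 35.52/60.083 = 0.59118 mol → 0.59118 mol Si, 1.18236 mol O.
Total oxygen = 2.17137 mol. Normalization factor = 12/2.17137 = 5.52646.
Fe per 12 O = 0.39697 × 5.52646 = 2.194.

2.194 Fe apfu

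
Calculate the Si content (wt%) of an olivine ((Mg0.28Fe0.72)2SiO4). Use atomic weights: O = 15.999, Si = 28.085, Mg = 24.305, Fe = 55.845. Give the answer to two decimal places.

15.09 wt%

Molar mass of (Mg0.28Fe0.72)2SiO4: 0.56×24.305 + 1.44×55.845 + 1×28.085 + 4×15.999 = 186.109 g/mol.
Mass of Si per formula unit: 1 × 28.085 = 28.085 g.
Weight fraction Si = 28.085 / 186.109 = 0.1509.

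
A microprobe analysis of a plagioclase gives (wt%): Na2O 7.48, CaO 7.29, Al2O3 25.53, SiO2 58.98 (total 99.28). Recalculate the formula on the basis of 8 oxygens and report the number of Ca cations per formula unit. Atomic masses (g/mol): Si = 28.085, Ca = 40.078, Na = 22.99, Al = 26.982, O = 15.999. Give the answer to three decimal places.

0.351 Ca apfu

Na2O: 7.48/61.979 = 0.12069 mol → 0.24138 mol Na, 0.12069 mol O.
CaO: 7.29/56.077 = 0.13000 mol → 0.13000 mol Ca, 0.13000 mol O.
Al2O3: 25.53/101.961 = 0.25039 mol → 0.50078 mol Al, 0.75117 mol O.
SiO2: 58.98/60.083 = 0.98164 mol → 0.98164 mol Si, 1.96328 mol O.
Total oxygen = 2.96514 mol. Normalization factor = 8/2.96514 = 2.69802.
Ca per 8 O = 0.13000 × 2.69802 = 0.351.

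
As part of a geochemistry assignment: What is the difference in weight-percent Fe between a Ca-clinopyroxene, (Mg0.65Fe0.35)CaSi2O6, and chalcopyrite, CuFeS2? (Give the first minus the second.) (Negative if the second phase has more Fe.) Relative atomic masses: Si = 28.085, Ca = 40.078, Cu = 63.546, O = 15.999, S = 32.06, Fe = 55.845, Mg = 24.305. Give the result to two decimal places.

-21.84 percentage points

Fe in (Mg0.65Fe0.35)CaSi2O6: molar mass 227.586 g/mol; 0.35×55.845 = 19.546 g → 8.59 wt%.
Fe in CuFeS2: molar mass 183.511 g/mol; 1×55.845 = 55.845 g → 30.43 wt%.
Difference = 8.59 − 30.43 = -21.84 percentage points.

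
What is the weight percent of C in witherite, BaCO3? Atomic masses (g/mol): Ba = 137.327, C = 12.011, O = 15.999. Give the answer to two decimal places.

6.09 weight percent

Molar mass of BaCO3: 1*137.327 + 1*12.011 + 3*15.999 = 197.335 g/mol.
Mass of C per formula unit: 1 × 12.011 = 12.011 g.
Weight fraction C = 12.011 / 197.335 = 0.0609.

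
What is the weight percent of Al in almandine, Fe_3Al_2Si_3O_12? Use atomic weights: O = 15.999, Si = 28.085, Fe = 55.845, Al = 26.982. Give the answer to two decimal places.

Formula mass = 3*55.845 + 2*26.982 + 3*28.085 + 12*15.999 = 497.742 g/mol, of which 53.964 g is Al.
So Al makes up 53.964/497.742 = 0.1084 of the mass, i.e. 10.84%.

10.84 mass %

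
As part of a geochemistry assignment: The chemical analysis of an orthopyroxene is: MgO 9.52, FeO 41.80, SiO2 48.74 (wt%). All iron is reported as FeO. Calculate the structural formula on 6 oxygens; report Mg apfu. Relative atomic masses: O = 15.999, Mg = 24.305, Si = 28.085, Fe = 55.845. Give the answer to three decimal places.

0.581 Mg apfu

9.52 wt% MgO ÷ 40.304 g/mol = 0.23620 mol, giving 0.23620 Mg and 0.23620 O.
41.80 wt% FeO ÷ 71.844 g/mol = 0.58182 mol, giving 0.58182 Fe and 0.58182 O.
48.74 wt% SiO2 ÷ 60.083 g/mol = 0.81121 mol, giving 0.81121 Si and 1.62242 O.
Oxygen sums to 2.44044; scaling by 6/2.44044 = 2.45857 puts the formula on 6 O.
Mg: 0.23620 × 2.45857 = 0.581 atoms per formula unit.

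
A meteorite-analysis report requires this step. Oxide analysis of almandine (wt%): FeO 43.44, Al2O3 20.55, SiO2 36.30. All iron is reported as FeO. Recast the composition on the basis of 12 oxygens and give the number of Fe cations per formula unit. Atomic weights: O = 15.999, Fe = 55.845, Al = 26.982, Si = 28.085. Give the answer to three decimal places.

3.001 Fe apfu

FeO (M=71.844): mol = 0.60464; Fe = 0.60464, O = 0.60464.
Al2O3 (M=101.961): mol = 0.20155; Al = 0.40310, O = 0.60465.
SiO2 (M=60.083): mol = 0.60416; Si = 0.60416, O = 1.20832.
ΣO = 2.41761; factor = 12/ΣO = 4.96358.
Fe apfu = 0.60464 × 4.96358 = 3.001.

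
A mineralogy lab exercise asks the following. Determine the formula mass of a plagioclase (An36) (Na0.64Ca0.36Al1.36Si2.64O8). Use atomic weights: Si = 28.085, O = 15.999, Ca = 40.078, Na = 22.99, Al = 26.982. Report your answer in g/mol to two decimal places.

M = 0.64*22.99 + 0.36*40.078 + 1.36*26.982 + 2.64*28.085 + 8*15.999

267.97 g/mol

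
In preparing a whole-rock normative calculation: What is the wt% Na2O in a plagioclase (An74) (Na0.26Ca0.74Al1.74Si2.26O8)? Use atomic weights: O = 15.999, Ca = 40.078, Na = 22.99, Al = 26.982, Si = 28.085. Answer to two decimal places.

Formula mass = 274.048 g/mol.
0.26 Na → 0.1300 mol Na2O per formula unit; M(Na2O) = 61.979, so Na2O mass = 8.057 g.
8.057/274.048 × 100 = 2.94 wt%.

2.94 wt%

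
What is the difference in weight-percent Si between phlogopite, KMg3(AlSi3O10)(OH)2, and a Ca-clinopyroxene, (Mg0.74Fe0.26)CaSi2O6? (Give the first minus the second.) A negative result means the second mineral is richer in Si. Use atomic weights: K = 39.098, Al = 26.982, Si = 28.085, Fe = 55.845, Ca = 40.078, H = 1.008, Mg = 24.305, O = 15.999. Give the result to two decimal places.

-4.80 percentage points

First mineral: 84.255 g Si in 417.254 g formula = 20.19 wt% Si.
Second mineral: 56.170 g Si in 224.747 g formula = 24.99 wt% Si.
20.19% − 24.99% gives a difference of -4.80 percentage points.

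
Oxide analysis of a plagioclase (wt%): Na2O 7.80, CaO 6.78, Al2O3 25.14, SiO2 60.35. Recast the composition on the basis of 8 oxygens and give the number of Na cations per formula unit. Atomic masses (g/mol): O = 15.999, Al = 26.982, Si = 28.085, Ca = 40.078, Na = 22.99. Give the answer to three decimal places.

0.672 Na apfu

Na2O: 7.80/61.979 = 0.12585 mol → 0.25170 mol Na, 0.12585 mol O.
CaO: 6.78/56.077 = 0.12091 mol → 0.12091 mol Ca, 0.12091 mol O.
Al2O3: 25.14/101.961 = 0.24656 mol → 0.49312 mol Al, 0.73968 mol O.
SiO2: 60.35/60.083 = 1.00444 mol → 1.00444 mol Si, 2.00888 mol O.
Total oxygen = 2.99532 mol. Normalization factor = 8/2.99532 = 2.67083.
Na per 8 O = 0.25170 × 2.67083 = 0.672.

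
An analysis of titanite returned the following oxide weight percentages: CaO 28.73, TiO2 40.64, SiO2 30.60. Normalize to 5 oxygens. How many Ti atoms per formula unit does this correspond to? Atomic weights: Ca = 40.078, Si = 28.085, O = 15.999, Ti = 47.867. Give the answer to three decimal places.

0.998 Ti apfu

CaO: 28.73/56.077 = 0.51233 mol → 0.51233 mol Ca, 0.51233 mol O.
TiO2: 40.64/79.865 = 0.50886 mol → 0.50886 mol Ti, 1.01772 mol O.
SiO2: 30.60/60.083 = 0.50930 mol → 0.50930 mol Si, 1.01860 mol O.
Total oxygen = 2.54865 mol. Normalization factor = 5/2.54865 = 1.96182.
Ti per 5 O = 0.50886 × 1.96182 = 0.998.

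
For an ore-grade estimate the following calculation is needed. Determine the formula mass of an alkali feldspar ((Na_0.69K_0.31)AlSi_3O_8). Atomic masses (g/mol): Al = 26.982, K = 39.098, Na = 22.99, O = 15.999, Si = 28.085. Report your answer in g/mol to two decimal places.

M = 0.69*22.99 + 0.31*39.098 + 1*26.982 + 3*28.085 + 8*15.999

267.21 g/mol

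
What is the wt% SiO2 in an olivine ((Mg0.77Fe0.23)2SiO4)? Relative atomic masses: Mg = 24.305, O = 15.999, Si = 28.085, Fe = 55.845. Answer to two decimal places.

M((Mg0.77Fe0.23)2SiO4) = 155.199 g/mol; M(SiO2) = 60.083 g/mol.
Moles SiO2 per formula unit = 1 Si ÷ 1 = 1.0000.
SiO2 fraction = (1.0000 × 60.083) / 155.199 = 60.083/155.199 = 0.3871.

38.71 wt%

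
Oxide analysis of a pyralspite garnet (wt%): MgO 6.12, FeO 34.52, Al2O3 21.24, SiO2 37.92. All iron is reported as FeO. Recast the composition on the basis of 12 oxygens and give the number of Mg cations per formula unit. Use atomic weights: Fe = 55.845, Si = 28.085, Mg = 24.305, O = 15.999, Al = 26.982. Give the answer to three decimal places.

6.12 wt% MgO ÷ 40.304 g/mol = 0.15185 mol, giving 0.15185 Mg and 0.15185 O.
34.52 wt% FeO ÷ 71.844 g/mol = 0.48049 mol, giving 0.48049 Fe and 0.48049 O.
21.24 wt% Al2O3 ÷ 101.961 g/mol = 0.20831 mol, giving 0.41662 Al and 0.62493 O.
37.92 wt% SiO2 ÷ 60.083 g/mol = 0.63113 mol, giving 0.63113 Si and 1.26226 O.
Oxygen sums to 2.51953; scaling by 12/2.51953 = 4.76279 puts the formula on 12 O.
Mg: 0.15185 × 4.76279 = 0.723 atoms per formula unit.

0.723 Mg apfu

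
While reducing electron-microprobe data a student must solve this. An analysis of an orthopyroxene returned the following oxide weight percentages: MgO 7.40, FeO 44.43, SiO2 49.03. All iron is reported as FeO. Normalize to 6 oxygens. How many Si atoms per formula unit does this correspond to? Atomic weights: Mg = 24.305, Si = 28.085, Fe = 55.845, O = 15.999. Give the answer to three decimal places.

MgO: 7.40/40.304 = 0.18360 mol → 0.18360 mol Mg, 0.18360 mol O.
FeO: 44.43/71.844 = 0.61842 mol → 0.61842 mol Fe, 0.61842 mol O.
SiO2: 49.03/60.083 = 0.81604 mol → 0.81604 mol Si, 1.63208 mol O.
Total oxygen = 2.43410 mol. Normalization factor = 6/2.43410 = 2.46498.
Si per 6 O = 0.81604 × 2.46498 = 2.012.

2.012 Si apfu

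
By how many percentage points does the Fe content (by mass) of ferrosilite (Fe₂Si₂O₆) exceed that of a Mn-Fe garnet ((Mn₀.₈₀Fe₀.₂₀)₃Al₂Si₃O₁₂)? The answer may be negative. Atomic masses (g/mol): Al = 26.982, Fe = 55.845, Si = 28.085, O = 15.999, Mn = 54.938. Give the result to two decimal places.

35.57 percentage points

First mineral: 111.690 g Fe in 263.854 g formula = 42.33 wt% Fe.
Second mineral: 33.507 g Fe in 495.565 g formula = 6.76 wt% Fe.
42.33% − 6.76% gives a difference of 35.57 percentage points.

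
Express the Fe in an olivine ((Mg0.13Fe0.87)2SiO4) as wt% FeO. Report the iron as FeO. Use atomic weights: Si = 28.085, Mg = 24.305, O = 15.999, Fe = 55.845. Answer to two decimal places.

Formula mass = 195.571 g/mol.
1.74 Fe → 1.7400 mol FeO per formula unit; M(FeO) = 71.844, so FeO mass = 125.009 g.
125.009/195.571 × 100 = 63.92 wt%.

63.92 wt%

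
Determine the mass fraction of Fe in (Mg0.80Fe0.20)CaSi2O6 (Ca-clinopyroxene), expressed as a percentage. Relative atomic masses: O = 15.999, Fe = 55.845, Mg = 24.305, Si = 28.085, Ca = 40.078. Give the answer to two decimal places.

5.01 weight percent

M((Mg0.80Fe0.20)CaSi2O6) = 222.855 g/mol.
Fe contributes 0.20 × 55.845 = 11.169 g per mole.
11.169/222.855 = 0.0501 → 5.01%.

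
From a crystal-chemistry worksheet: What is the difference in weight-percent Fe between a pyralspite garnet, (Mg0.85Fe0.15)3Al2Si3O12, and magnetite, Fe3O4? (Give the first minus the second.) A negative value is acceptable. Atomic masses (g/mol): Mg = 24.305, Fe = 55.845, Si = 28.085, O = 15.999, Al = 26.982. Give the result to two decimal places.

-66.34 percentage points

M((Mg0.85Fe0.15)3Al2Si3O12) = 417.315 g/mol, so wt% Fe = 25.130/417.315 × 100 = 6.02%.
M(Fe3O4) = 231.531 g/mol, so wt% Fe = 167.535/231.531 × 100 = 72.36%.
6.02 − 72.36 = -66.34 pp.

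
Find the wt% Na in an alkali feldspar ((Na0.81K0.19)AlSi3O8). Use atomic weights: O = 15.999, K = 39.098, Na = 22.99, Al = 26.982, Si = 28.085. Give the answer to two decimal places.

7.02 weight percent

Formula mass = 0.81*22.99 + 0.19*39.098 + 1*26.982 + 3*28.085 + 8*15.999 = 265.280 g/mol, of which 18.622 g is Na.
So Na makes up 18.622/265.280 = 0.0702 of the mass, i.e. 7.02%.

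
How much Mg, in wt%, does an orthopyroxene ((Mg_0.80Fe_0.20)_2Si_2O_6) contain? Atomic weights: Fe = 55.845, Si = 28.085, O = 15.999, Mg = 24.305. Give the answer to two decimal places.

Molar mass of (Mg_0.80Fe_0.20)_2Si_2O_6: 1.60·24.305 + 0.40·55.845 + 2·28.085 + 6·15.999 = 213.390 g/mol.
Mass of Mg per formula unit: 1.60 × 24.305 = 38.888 g.
Weight fraction Mg = 38.888 / 213.390 = 0.1822.

18.22 wt%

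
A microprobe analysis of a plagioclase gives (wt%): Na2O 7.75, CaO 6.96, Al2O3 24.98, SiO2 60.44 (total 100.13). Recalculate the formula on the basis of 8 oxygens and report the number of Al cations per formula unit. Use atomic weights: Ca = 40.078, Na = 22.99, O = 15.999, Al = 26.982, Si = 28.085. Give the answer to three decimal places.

Na2O (M=61.979): mol = 0.12504; Na = 0.25008, O = 0.12504.
CaO (M=56.077): mol = 0.12412; Ca = 0.12412, O = 0.12412.
Al2O3 (M=101.961): mol = 0.24500; Al = 0.49000, O = 0.73500.
SiO2 (M=60.083): mol = 1.00594; Si = 1.00594, O = 2.01188.
ΣO = 2.99604; factor = 8/ΣO = 2.67019.
Al apfu = 0.49000 × 2.67019 = 1.308.

1.308 Al apfu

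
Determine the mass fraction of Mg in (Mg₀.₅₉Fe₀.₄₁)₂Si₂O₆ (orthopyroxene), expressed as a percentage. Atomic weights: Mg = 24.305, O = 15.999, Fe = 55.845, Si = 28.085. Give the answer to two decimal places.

Molar mass of (Mg₀.₅₉Fe₀.₄₁)₂Si₂O₆: 1.18·24.305 + 0.82·55.845 + 2·28.085 + 6·15.999 = 226.637 g/mol.
Mass of Mg per formula unit: 1.18 × 24.305 = 28.680 g.
Weight fraction Mg = 28.680 / 226.637 = 0.1265.

12.65 wt%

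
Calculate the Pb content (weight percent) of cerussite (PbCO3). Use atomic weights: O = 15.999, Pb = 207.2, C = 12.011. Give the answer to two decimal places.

M(PbCO3) = 267.208 g/mol.
Pb contributes 1 × 207.2 = 207.200 g per mole.
207.200/267.208 = 0.7754 → 77.54%.

77.54 weight percent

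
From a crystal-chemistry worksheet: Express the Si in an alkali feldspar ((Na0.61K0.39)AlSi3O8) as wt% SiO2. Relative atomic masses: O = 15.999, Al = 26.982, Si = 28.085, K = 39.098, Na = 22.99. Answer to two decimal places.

Molar mass of (Na0.61K0.39)AlSi3O8 = 0.61×22.99 + 0.39×39.098 + 1×26.982 + 3×28.085 + 8×15.999 = 268.501 g/mol.
Each formula unit contains 3 Si, equivalent to 3/1 = 3.0000 mol SiO2.
M(SiO2) = 1×28.085 + 2×15.999 = 60.083 g/mol.
Mass of SiO2 per formula unit = 3.0000 × 60.083 = 180.249 g.
SiO2 wt% = 180.249 / 268.501 × 100 = 67.13%.

67.13 wt%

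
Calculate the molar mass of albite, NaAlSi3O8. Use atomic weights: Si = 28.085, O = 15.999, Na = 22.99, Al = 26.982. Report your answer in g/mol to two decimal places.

The formula mass is the sum 1(22.99) + 1(26.982) + 3(28.085) + 8(15.999).

262.22 g/mol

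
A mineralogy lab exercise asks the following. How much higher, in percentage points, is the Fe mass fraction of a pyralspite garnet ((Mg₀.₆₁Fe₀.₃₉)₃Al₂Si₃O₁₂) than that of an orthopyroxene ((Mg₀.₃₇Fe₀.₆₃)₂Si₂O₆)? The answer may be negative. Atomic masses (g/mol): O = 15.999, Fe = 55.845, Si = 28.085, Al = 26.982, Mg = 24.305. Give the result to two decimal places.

First mineral: 65.339 g Fe in 440.024 g formula = 14.85 wt% Fe.
Second mineral: 70.365 g Fe in 240.514 g formula = 29.26 wt% Fe.
14.85% − 29.26% gives a difference of -14.41 percentage points.

-14.41 percentage points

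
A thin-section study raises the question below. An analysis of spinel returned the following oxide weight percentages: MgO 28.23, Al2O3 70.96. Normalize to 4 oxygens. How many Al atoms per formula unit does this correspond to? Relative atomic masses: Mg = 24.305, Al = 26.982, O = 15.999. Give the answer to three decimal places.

1.997 Al apfu

28.23 wt% MgO ÷ 40.304 g/mol = 0.70043 mol, giving 0.70043 Mg and 0.70043 O.
70.96 wt% Al2O3 ÷ 101.961 g/mol = 0.69595 mol, giving 1.39190 Al and 2.08785 O.
Oxygen sums to 2.78828; scaling by 4/2.78828 = 1.43458 puts the formula on 4 O.
Al: 1.39190 × 1.43458 = 1.997 atoms per formula unit.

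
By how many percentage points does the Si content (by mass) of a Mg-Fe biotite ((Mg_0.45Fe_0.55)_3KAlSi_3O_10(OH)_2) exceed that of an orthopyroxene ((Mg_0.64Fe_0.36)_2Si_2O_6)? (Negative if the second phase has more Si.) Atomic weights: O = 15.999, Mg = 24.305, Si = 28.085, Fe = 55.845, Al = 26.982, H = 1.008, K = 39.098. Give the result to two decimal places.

-7.18 percentage points

M((Mg_0.45Fe_0.55)_3KAlSi_3O_10(OH)_2) = 469.295 g/mol, so wt% Si = 84.255/469.295 × 100 = 17.95%.
M((Mg_0.64Fe_0.36)_2Si_2O_6) = 223.483 g/mol, so wt% Si = 56.170/223.483 × 100 = 25.13%.
17.95 − 25.13 = -7.18 pp.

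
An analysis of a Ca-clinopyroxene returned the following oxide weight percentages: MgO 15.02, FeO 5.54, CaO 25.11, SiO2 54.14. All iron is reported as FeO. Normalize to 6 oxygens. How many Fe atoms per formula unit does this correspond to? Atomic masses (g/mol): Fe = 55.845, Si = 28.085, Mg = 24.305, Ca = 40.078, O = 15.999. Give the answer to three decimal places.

0.171 Fe apfu

MgO: 15.02/40.304 = 0.37267 mol → 0.37267 mol Mg, 0.37267 mol O.
FeO: 5.54/71.844 = 0.07711 mol → 0.07711 mol Fe, 0.07711 mol O.
CaO: 25.11/56.077 = 0.44778 mol → 0.44778 mol Ca, 0.44778 mol O.
SiO2: 54.14/60.083 = 0.90109 mol → 0.90109 mol Si, 1.80218 mol O.
Total oxygen = 2.69974 mol. Normalization factor = 6/2.69974 = 2.22244.
Fe per 6 O = 0.07711 × 2.22244 = 0.171.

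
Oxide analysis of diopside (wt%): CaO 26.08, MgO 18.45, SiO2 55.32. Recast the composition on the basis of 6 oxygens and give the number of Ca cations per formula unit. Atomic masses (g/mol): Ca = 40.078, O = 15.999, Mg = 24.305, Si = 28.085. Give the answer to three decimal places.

1.009 Ca apfu

CaO (M=56.077): mol = 0.46507; Ca = 0.46507, O = 0.46507.
MgO (M=40.304): mol = 0.45777; Mg = 0.45777, O = 0.45777.
SiO2 (M=60.083): mol = 0.92073; Si = 0.92073, O = 1.84146.
ΣO = 2.76430; factor = 6/ΣO = 2.17053.
Ca apfu = 0.46507 × 2.17053 = 1.009.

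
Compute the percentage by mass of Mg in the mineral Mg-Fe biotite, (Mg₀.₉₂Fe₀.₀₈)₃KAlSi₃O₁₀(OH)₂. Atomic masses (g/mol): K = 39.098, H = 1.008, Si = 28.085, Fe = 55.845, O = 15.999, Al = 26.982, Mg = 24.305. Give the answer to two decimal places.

Molar mass of (Mg₀.₉₂Fe₀.₀₈)₃KAlSi₃O₁₀(OH)₂: 2.76*24.305 + 0.24*55.845 + 1*39.098 + 1*26.982 + 3*28.085 + 12*15.999 + 2*1.008 = 424.824 g/mol.
Mass of Mg per formula unit: 2.76 × 24.305 = 67.082 g.
Weight fraction Mg = 67.082 / 424.824 = 0.1579.

15.79 mass %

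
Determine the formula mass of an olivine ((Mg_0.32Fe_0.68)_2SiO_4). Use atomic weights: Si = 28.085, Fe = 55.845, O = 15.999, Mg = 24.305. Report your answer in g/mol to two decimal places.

183.59 g/mol

The formula mass is the sum 0.64×24.305 + 1.36×55.845 + 1×28.085 + 4×15.999.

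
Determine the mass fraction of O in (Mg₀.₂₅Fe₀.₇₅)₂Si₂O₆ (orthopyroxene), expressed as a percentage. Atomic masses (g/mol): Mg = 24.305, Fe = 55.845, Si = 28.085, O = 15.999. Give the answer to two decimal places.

M((Mg₀.₂₅Fe₀.₇₅)₂Si₂O₆) = 248.084 g/mol.
O contributes 6 × 15.999 = 95.994 g per mole.
95.994/248.084 = 0.3869 → 38.69%.

38.69 mass %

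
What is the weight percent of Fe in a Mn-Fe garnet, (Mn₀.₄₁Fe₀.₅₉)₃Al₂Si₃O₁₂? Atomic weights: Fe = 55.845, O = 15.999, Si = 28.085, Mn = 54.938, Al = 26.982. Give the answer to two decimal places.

19.90 mass %

M((Mn₀.₄₁Fe₀.₅₉)₃Al₂Si₃O₁₂) = 496.626 g/mol.
Fe contributes 1.77 × 55.845 = 98.846 g per mole.
98.846/496.626 = 0.1990 → 19.90%.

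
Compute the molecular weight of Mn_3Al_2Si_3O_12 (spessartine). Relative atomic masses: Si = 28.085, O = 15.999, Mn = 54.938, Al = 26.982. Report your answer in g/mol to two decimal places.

495.02 g/mol

The formula mass is the sum 3×54.938 + 2×26.982 + 3×28.085 + 12×15.999.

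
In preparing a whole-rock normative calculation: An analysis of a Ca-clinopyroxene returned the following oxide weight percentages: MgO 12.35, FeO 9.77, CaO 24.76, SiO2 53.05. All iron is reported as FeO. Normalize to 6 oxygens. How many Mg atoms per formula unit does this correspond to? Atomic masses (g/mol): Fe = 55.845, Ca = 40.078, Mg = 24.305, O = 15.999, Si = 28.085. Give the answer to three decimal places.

12.35 wt% MgO ÷ 40.304 g/mol = 0.30642 mol, giving 0.30642 Mg and 0.30642 O.
9.77 wt% FeO ÷ 71.844 g/mol = 0.13599 mol, giving 0.13599 Fe and 0.13599 O.
24.76 wt% CaO ÷ 56.077 g/mol = 0.44154 mol, giving 0.44154 Ca and 0.44154 O.
53.05 wt% SiO2 ÷ 60.083 g/mol = 0.88295 mol, giving 0.88295 Si and 1.76590 O.
Oxygen sums to 2.64985; scaling by 6/2.64985 = 2.26428 puts the formula on 6 O.
Mg: 0.30642 × 2.26428 = 0.694 atoms per formula unit.

0.694 Mg apfu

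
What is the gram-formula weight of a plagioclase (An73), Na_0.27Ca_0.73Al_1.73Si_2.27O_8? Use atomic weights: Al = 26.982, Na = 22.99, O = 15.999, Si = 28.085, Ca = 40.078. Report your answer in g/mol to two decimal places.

The formula mass is the sum 0.27×22.99 + 0.73×40.078 + 1.73×26.982 + 2.27×28.085 + 8×15.999.

273.89 g/mol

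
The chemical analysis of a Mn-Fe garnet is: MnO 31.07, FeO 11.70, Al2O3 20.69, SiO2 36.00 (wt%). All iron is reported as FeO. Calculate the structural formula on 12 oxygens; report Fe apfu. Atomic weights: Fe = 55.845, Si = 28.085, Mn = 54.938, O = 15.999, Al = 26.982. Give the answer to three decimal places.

0.812 Fe apfu

31.07 wt% MnO ÷ 70.937 g/mol = 0.43799 mol, giving 0.43799 Mn and 0.43799 O.
11.70 wt% FeO ÷ 71.844 g/mol = 0.16285 mol, giving 0.16285 Fe and 0.16285 O.
20.69 wt% Al2O3 ÷ 101.961 g/mol = 0.20292 mol, giving 0.40584 Al and 0.60876 O.
36.00 wt% SiO2 ÷ 60.083 g/mol = 0.59917 mol, giving 0.59917 Si and 1.19834 O.
Oxygen sums to 2.40794; scaling by 12/2.40794 = 4.98351 puts the formula on 12 O.
Fe: 0.16285 × 4.98351 = 0.812 atoms per formula unit.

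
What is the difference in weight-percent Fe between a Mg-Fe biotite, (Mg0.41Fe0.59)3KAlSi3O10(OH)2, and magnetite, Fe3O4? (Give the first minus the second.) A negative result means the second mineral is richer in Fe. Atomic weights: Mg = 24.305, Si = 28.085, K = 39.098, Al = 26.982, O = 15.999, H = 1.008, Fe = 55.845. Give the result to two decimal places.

First mineral: 98.846 g Fe in 473.080 g formula = 20.89 wt% Fe.
Second mineral: 167.535 g Fe in 231.531 g formula = 72.36 wt% Fe.
20.89% − 72.36% gives a difference of -51.47 percentage points.

-51.47 percentage points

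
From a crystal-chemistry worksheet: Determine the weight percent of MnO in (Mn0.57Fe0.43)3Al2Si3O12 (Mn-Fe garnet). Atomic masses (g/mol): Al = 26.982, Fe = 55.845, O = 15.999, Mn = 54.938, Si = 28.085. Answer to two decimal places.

24.45 wt%

Formula mass = 496.191 g/mol.
1.71 Mn → 1.7100 mol MnO per formula unit; M(MnO) = 70.937, so MnO mass = 121.302 g.
121.302/496.191 × 100 = 24.45 wt%.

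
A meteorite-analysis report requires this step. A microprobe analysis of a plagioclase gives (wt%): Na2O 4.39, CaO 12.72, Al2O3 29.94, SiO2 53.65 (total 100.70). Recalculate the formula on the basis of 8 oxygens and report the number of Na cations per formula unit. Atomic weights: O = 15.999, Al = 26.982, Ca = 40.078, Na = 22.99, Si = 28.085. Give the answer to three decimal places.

Na2O: 4.39/61.979 = 0.07083 mol → 0.14166 mol Na, 0.07083 mol O.
CaO: 12.72/56.077 = 0.22683 mol → 0.22683 mol Ca, 0.22683 mol O.
Al2O3: 29.94/101.961 = 0.29364 mol → 0.58728 mol Al, 0.88092 mol O.
SiO2: 53.65/60.083 = 0.89293 mol → 0.89293 mol Si, 1.78586 mol O.
Total oxygen = 2.96444 mol. Normalization factor = 8/2.96444 = 2.69865.
Na per 8 O = 0.14166 × 2.69865 = 0.382.

0.382 Na apfu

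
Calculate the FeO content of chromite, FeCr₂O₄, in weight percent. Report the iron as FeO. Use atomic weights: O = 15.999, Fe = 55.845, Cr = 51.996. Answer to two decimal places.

32.10 wt%

M(FeCr₂O₄) = 223.833 g/mol; M(FeO) = 71.844 g/mol.
Moles FeO per formula unit = 1 Fe ÷ 1 = 1.0000.
FeO fraction = (1.0000 × 71.844) / 223.833 = 71.844/223.833 = 0.3210.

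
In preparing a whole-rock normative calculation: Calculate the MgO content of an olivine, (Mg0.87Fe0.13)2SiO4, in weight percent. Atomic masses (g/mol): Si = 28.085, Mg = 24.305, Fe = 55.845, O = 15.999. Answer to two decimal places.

Molar mass of (Mg0.87Fe0.13)2SiO4 = 1.74×24.305 + 0.26×55.845 + 1×28.085 + 4×15.999 = 148.891 g/mol.
Each formula unit contains 1.74 Mg, equivalent to 1.74/1 = 1.7400 mol MgO.
M(MgO) = 1×24.305 + 1×15.999 = 40.304 g/mol.
Mass of MgO per formula unit = 1.7400 × 40.304 = 70.129 g.
MgO wt% = 70.129 / 148.891 × 100 = 47.10%.

47.10 wt%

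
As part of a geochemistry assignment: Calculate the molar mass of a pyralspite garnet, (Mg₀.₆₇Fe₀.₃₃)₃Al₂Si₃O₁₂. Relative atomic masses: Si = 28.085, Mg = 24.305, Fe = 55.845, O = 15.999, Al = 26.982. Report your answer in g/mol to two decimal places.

434.35 g/mol

The formula mass is the sum 2.01·24.305 + 0.99·55.845 + 2·26.982 + 3·28.085 + 12·15.999.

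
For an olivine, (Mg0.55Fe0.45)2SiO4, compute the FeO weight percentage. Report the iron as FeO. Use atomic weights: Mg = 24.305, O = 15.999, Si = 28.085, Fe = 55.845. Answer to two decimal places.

38.24 wt%

M((Mg0.55Fe0.45)2SiO4) = 169.077 g/mol; M(FeO) = 71.844 g/mol.
Moles FeO per formula unit = 0.90 Fe ÷ 1 = 0.9000.
FeO fraction = (0.9000 × 71.844) / 169.077 = 64.660/169.077 = 0.3824.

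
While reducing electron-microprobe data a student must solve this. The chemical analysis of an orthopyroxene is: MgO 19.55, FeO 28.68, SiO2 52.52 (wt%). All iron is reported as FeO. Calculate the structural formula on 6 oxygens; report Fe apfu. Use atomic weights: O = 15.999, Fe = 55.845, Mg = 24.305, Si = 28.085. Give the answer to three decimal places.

0.910 Fe apfu

19.55 wt% MgO ÷ 40.304 g/mol = 0.48506 mol, giving 0.48506 Mg and 0.48506 O.
28.68 wt% FeO ÷ 71.844 g/mol = 0.39920 mol, giving 0.39920 Fe and 0.39920 O.
52.52 wt% SiO2 ÷ 60.083 g/mol = 0.87412 mol, giving 0.87412 Si and 1.74824 O.
Oxygen sums to 2.63250; scaling by 6/2.63250 = 2.27920 puts the formula on 6 O.
Fe: 0.39920 × 2.27920 = 0.910 atoms per formula unit.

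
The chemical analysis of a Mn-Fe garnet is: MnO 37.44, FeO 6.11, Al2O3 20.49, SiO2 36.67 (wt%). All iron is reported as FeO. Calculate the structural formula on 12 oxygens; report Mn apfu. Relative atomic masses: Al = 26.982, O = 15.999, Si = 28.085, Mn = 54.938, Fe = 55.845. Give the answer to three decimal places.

MnO (M=70.937): mol = 0.52779; Mn = 0.52779, O = 0.52779.
FeO (M=71.844): mol = 0.08505; Fe = 0.08505, O = 0.08505.
Al2O3 (M=101.961): mol = 0.20096; Al = 0.40192, O = 0.60288.
SiO2 (M=60.083): mol = 0.61032; Si = 0.61032, O = 1.22064.
ΣO = 2.43636; factor = 12/ΣO = 4.92538.
Mn apfu = 0.52779 × 4.92538 = 2.600.

2.600 Mn apfu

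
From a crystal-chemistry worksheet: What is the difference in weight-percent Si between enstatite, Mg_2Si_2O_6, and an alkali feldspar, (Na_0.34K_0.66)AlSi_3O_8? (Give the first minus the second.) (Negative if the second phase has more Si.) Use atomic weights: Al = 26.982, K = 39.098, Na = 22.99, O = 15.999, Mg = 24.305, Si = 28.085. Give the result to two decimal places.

-2.90 percentage points

First mineral: 56.170 g Si in 200.774 g formula = 27.98 wt% Si.
Second mineral: 84.255 g Si in 272.850 g formula = 30.88 wt% Si.
27.98% − 30.88% gives a difference of -2.90 percentage points.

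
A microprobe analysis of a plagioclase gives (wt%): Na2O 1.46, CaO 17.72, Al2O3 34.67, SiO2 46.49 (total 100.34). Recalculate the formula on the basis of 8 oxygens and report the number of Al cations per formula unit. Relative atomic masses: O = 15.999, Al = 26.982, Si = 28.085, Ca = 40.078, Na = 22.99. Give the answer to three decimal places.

1.871 Al apfu

1.46 wt% Na2O ÷ 61.979 g/mol = 0.02356 mol, giving 0.04712 Na and 0.02356 O.
17.72 wt% CaO ÷ 56.077 g/mol = 0.31599 mol, giving 0.31599 Ca and 0.31599 O.
34.67 wt% Al2O3 ÷ 101.961 g/mol = 0.34003 mol, giving 0.68006 Al and 1.02009 O.
46.49 wt% SiO2 ÷ 60.083 g/mol = 0.77376 mol, giving 0.77376 Si and 1.54752 O.
Oxygen sums to 2.90716; scaling by 8/2.90716 = 2.75183 puts the formula on 8 O.
Al: 0.68006 × 2.75183 = 1.871 atoms per formula unit.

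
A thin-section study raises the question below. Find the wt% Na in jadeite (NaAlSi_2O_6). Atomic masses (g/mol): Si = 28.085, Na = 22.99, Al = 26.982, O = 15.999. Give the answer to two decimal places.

11.37 wt%

M(NaAlSi_2O_6) = 202.136 g/mol.
Na contributes 1 × 22.99 = 22.990 g per mole.
22.990/202.136 = 0.1137 → 11.37%.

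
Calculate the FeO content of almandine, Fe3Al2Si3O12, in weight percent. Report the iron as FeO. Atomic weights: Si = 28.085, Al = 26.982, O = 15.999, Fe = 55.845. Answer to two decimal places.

43.30 wt%

M(Fe3Al2Si3O12) = 497.742 g/mol; M(FeO) = 71.844 g/mol.
Moles FeO per formula unit = 3 Fe ÷ 1 = 3.0000.
FeO fraction = (3.0000 × 71.844) / 497.742 = 215.532/497.742 = 0.4330.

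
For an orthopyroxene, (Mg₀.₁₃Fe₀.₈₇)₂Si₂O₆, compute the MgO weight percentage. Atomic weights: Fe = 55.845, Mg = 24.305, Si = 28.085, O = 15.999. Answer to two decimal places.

M((Mg₀.₁₃Fe₀.₈₇)₂Si₂O₆) = 255.654 g/mol; M(MgO) = 40.304 g/mol.
Moles MgO per formula unit = 0.26 Mg ÷ 1 = 0.2600.
MgO fraction = (0.2600 × 40.304) / 255.654 = 10.479/255.654 = 0.0410.

4.10 wt%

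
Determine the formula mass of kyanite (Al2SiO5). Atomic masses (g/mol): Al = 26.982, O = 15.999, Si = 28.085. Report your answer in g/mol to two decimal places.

The formula mass is the sum 2*26.982 + 1*28.085 + 5*15.999.

162.04 g/mol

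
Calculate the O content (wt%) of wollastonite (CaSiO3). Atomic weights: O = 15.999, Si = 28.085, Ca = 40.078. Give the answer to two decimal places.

41.32 wt%

Molar mass of CaSiO3: 1×40.078 + 1×28.085 + 3×15.999 = 116.160 g/mol.
Mass of O per formula unit: 3 × 15.999 = 47.997 g.
Weight fraction O = 47.997 / 116.160 = 0.4132.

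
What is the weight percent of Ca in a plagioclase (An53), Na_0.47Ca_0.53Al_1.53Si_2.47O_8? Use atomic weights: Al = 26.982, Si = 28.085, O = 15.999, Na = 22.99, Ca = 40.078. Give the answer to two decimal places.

7.85 weight percent

Molar mass of Na_0.47Ca_0.53Al_1.53Si_2.47O_8: 0.47·22.99 + 0.53·40.078 + 1.53·26.982 + 2.47·28.085 + 8·15.999 = 270.691 g/mol.
Mass of Ca per formula unit: 0.53 × 40.078 = 21.241 g.
Weight fraction Ca = 21.241 / 270.691 = 0.0785.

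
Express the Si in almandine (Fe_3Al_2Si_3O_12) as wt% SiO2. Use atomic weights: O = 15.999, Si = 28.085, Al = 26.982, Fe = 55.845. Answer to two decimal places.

Molar mass of Fe_3Al_2Si_3O_12 = 3×55.845 + 2×26.982 + 3×28.085 + 12×15.999 = 497.742 g/mol.
Each formula unit contains 3 Si, equivalent to 3/1 = 3.0000 mol SiO2.
M(SiO2) = 1×28.085 + 2×15.999 = 60.083 g/mol.
Mass of SiO2 per formula unit = 3.0000 × 60.083 = 180.249 g.
SiO2 wt% = 180.249 / 497.742 × 100 = 36.21%.

36.21 wt%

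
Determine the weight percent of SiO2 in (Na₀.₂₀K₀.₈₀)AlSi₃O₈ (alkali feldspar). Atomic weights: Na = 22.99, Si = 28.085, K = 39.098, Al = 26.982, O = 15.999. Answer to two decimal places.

65.52 wt%

Formula mass = 275.105 g/mol.
3 Si → 3.0000 mol SiO2 per formula unit; M(SiO2) = 60.083, so SiO2 mass = 180.249 g.
180.249/275.105 × 100 = 65.52 wt%.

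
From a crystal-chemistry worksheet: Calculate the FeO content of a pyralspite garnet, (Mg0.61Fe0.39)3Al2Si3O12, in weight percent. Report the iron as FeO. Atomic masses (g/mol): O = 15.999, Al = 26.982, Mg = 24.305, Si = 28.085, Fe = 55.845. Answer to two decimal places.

19.10 wt%

M((Mg0.61Fe0.39)3Al2Si3O12) = 440.024 g/mol; M(FeO) = 71.844 g/mol.
Moles FeO per formula unit = 1.17 Fe ÷ 1 = 1.1700.
FeO fraction = (1.1700 × 71.844) / 440.024 = 84.057/440.024 = 0.1910.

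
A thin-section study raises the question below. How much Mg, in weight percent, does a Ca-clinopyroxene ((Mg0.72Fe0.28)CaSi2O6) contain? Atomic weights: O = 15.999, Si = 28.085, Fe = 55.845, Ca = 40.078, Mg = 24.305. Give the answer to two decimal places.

7.76 weight percent

M((Mg0.72Fe0.28)CaSi2O6) = 225.378 g/mol.
Mg contributes 0.72 × 24.305 = 17.500 g per mole.
17.500/225.378 = 0.0776 → 7.76%.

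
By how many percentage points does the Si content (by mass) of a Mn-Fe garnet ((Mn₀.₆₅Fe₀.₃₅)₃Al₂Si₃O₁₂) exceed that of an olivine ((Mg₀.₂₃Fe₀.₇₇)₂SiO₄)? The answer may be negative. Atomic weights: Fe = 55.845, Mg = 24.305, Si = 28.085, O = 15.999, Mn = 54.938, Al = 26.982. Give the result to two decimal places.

Si in (Mn₀.₆₅Fe₀.₃₅)₃Al₂Si₃O₁₂: molar mass 495.973 g/mol; 3×28.085 = 84.255 g → 16.99 wt%.
Si in (Mg₀.₂₃Fe₀.₇₇)₂SiO₄: molar mass 189.263 g/mol; 1×28.085 = 28.085 g → 14.84 wt%.
Difference = 16.99 − 14.84 = 2.15 percentage points.

2.15 percentage points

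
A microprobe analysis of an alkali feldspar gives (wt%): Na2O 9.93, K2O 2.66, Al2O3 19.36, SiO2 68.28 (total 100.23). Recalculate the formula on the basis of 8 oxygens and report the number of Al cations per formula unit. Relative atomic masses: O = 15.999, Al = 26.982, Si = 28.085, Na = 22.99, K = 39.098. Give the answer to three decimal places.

9.93 wt% Na2O ÷ 61.979 g/mol = 0.16022 mol, giving 0.32044 Na and 0.16022 O.
2.66 wt% K2O ÷ 94.195 g/mol = 0.02824 mol, giving 0.05648 K and 0.02824 O.
19.36 wt% Al2O3 ÷ 101.961 g/mol = 0.18988 mol, giving 0.37976 Al and 0.56964 O.
68.28 wt% SiO2 ÷ 60.083 g/mol = 1.13643 mol, giving 1.13643 Si and 2.27286 O.
Oxygen sums to 3.03096; scaling by 8/3.03096 = 2.63943 puts the formula on 8 O.
Al: 0.37976 × 2.63943 = 1.002 atoms per formula unit.

1.002 Al apfu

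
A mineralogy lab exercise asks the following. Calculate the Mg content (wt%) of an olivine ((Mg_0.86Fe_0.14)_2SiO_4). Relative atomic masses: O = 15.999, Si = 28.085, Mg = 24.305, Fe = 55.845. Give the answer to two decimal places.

27.96 wt%

M((Mg_0.86Fe_0.14)_2SiO_4) = 149.522 g/mol.
Mg contributes 1.72 × 24.305 = 41.805 g per mole.
41.805/149.522 = 0.2796 → 27.96%.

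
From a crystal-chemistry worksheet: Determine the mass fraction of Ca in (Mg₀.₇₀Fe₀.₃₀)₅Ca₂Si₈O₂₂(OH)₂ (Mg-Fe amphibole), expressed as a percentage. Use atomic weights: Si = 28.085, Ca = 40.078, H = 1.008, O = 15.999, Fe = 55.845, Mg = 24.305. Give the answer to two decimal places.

Formula mass = 3.50·24.305 + 1.50·55.845 + 2·40.078 + 8·28.085 + 24·15.999 + 2·1.008 = 859.663 g/mol, of which 80.156 g is Ca.
So Ca makes up 80.156/859.663 = 0.0932 of the mass, i.e. 9.32%.

9.32 weight percent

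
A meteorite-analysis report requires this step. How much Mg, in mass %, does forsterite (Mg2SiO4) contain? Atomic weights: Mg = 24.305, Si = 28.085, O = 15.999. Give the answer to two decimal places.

M(Mg2SiO4) = 140.691 g/mol.
Mg contributes 2 × 24.305 = 48.610 g per mole.
48.610/140.691 = 0.3455 → 34.55%.

34.55 mass %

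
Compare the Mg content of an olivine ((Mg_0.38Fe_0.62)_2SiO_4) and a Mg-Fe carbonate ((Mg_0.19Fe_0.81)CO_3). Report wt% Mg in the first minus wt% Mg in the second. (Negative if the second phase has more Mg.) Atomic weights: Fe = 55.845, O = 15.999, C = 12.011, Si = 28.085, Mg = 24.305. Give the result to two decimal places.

6.07 percentage points

Mg in (Mg_0.38Fe_0.62)_2SiO_4: molar mass 179.801 g/mol; 0.76×24.305 = 18.472 g → 10.27 wt%.
Mg in (Mg_0.19Fe_0.81)CO_3: molar mass 109.860 g/mol; 0.19×24.305 = 4.618 g → 4.20 wt%.
Difference = 10.27 − 4.20 = 6.07 percentage points.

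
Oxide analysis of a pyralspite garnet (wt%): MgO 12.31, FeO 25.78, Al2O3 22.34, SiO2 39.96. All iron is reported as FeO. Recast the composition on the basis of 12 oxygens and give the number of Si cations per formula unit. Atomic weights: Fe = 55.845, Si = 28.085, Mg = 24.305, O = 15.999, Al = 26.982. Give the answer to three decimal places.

3.010 Si apfu

12.31 wt% MgO ÷ 40.304 g/mol = 0.30543 mol, giving 0.30543 Mg and 0.30543 O.
25.78 wt% FeO ÷ 71.844 g/mol = 0.35883 mol, giving 0.35883 Fe and 0.35883 O.
22.34 wt% Al2O3 ÷ 101.961 g/mol = 0.21910 mol, giving 0.43820 Al and 0.65730 O.
39.96 wt% SiO2 ÷ 60.083 g/mol = 0.66508 mol, giving 0.66508 Si and 1.33016 O.
Oxygen sums to 2.65172; scaling by 12/2.65172 = 4.52536 puts the formula on 12 O.
Si: 0.66508 × 4.52536 = 3.010 atoms per formula unit.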